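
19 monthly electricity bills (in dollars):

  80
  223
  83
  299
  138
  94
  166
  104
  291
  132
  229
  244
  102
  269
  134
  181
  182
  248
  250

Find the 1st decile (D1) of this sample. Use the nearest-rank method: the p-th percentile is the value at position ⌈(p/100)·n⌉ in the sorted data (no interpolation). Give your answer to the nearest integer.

Sorted: 80, 83, 94, 102, 104, 132, 134, 138, 166, 181, 182, 223, 229, 244, 248, 250, 269, 291, 299.
n = 19.
Position = ⌈10/100 · 19⌉ = ⌈1.9⌉ = 2.
The value at rank 2 is 83.

83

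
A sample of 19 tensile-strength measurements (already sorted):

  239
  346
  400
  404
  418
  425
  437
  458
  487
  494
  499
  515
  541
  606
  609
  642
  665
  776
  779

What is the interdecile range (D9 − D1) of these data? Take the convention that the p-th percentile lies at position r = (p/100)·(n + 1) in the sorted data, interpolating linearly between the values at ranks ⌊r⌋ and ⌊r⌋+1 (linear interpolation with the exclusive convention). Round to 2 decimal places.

430.00

n = 19.
P10: r = 2 (integer) → 346.
P90: r = 18 (integer) → 776.
Difference: 776 − 346 = 430.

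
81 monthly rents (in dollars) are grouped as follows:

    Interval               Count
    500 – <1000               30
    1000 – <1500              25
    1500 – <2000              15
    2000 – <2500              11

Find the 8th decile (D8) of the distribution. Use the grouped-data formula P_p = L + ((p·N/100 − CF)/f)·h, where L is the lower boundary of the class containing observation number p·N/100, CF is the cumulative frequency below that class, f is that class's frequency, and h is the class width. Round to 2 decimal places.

1826.67

N = 81; target position k = 80/100 · 81 = 64.8.
Cumulative frequencies: 30, 55, 70, 81.
Observation 64.8 falls in the class 1500 – <2000.
L = 1500, CF = 55, f = 15, h = 500.
P80 = 1500 + ((64.8 − 55)/15)·500 = 1500 + 326.667 = 1826.67.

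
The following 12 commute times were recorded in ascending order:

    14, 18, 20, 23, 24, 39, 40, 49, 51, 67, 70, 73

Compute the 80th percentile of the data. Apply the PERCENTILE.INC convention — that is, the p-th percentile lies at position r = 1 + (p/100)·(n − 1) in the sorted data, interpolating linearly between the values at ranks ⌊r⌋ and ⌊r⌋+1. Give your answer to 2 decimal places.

63.80

n = 12.
r = 1 + (80/100)·(12 − 1) = 1 + 8.8 = 9.8.
Rank 9 is 51 and rank 10 is 67.
Interpolate: 51 + 0.8·(67 − 51) = 51 + 0.8·16 = 63.8.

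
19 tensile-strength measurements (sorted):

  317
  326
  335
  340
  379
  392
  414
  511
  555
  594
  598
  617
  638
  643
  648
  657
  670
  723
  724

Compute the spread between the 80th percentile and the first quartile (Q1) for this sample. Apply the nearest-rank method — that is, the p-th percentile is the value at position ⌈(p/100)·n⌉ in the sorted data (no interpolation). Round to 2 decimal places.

n = 19.
P25: rank ⌈25/100·19⌉ = 5 → 379.
P80: rank ⌈80/100·19⌉ = 16 → 657.
Difference: 657 − 379 = 278.

278.00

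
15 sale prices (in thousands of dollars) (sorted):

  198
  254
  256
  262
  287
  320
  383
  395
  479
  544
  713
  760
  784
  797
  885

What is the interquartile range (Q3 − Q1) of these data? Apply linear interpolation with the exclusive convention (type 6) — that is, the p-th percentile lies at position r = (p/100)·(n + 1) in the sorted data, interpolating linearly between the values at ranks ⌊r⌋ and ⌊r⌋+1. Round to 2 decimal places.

498.00

n = 15.
P25: r = 4 (integer) → 262.
P75: r = 12 (integer) → 760.
Difference: 760 − 262 = 498.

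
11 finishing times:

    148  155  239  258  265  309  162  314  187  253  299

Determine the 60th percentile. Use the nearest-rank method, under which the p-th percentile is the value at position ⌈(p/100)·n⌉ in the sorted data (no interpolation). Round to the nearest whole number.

258

Sorted: 148, 155, 162, 187, 239, 253, 258, 265, 299, 309, 314.
n = 11.
Position = ⌈60/100 · 11⌉ = ⌈6.6⌉ = 7.
The value at rank 7 is 258.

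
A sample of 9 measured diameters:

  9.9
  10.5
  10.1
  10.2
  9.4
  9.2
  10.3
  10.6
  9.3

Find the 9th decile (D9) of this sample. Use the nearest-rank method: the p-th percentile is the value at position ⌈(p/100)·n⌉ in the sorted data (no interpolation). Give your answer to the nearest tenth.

10.6

Sorted: 9.2, 9.3, 9.4, 9.9, 10.1, 10.2, 10.3, 10.5, 10.6.
n = 9.
Position = ⌈90/100 · 9⌉ = ⌈8.1⌉ = 9.
The value at rank 9 is 10.6.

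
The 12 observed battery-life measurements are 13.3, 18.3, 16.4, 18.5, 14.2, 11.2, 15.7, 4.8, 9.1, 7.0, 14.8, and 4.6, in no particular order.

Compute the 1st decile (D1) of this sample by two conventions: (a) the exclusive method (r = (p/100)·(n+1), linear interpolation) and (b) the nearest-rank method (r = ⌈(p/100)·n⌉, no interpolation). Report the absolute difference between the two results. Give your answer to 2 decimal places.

0.14

Sorted: 4.6, 4.8, 7.0, 9.1, 11.2, 13.3, 14.2, 14.8, 15.7, 16.4, 18.3, 18.5.
n = 12.
(a) r = 1.3; between ranks 1 (4.6) and 2 (4.8): 4.66.
(b) the nearest-rank method: rank 2 → 4.8.
|4.66 − 4.8| = 0.14.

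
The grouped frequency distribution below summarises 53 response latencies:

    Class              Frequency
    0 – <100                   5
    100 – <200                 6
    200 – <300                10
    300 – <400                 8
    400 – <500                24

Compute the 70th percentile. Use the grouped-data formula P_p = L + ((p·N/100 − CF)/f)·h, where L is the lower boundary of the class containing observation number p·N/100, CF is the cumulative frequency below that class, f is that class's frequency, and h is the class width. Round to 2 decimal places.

433.75

N = 53; target position k = 70/100 · 53 = 37.1.
Cumulative frequencies: 5, 11, 21, 29, 53.
Observation 37.1 falls in the class 400 – <500.
L = 400, CF = 29, f = 24, h = 100.
P70 = 400 + ((37.1 − 29)/24)·100 = 400 + 33.75 = 433.75.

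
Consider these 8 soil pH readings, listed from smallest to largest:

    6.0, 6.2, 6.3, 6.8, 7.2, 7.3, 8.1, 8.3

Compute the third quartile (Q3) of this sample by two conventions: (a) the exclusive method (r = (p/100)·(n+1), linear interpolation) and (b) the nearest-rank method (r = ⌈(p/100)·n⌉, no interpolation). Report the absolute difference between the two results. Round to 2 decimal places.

n = 8.
(a) r = 6.75; between ranks 6 (7.3) and 7 (8.1): 7.9.
(b) the nearest-rank method: rank 6 → 7.3.
|7.9 − 7.3| = 0.6.

0.60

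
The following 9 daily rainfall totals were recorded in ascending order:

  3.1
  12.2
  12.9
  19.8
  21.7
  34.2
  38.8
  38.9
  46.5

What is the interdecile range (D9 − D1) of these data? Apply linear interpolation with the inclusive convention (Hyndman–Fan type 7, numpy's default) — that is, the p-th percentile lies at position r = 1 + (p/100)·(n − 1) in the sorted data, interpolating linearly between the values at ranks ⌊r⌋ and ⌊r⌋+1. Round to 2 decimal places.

n = 9.
P10: r = 1.8; ranks 1–2 are 3.1, 12.2; interpolating gives 10.38.
P90: r = 8.2; ranks 8–9 are 38.9, 46.5; interpolating gives 40.42.
Difference: 40.42 − 10.38 = 30.04.

30.04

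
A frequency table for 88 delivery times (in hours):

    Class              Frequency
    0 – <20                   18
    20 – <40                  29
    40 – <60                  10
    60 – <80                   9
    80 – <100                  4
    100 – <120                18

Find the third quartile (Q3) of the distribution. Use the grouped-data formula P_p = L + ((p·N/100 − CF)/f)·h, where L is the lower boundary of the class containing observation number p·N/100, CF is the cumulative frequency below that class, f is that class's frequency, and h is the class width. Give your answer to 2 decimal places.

80.00

N = 88; target position k = 75/100 · 88 = 66.
Cumulative frequencies: 18, 47, 57, 66, 70, 88.
Observation 66 falls in the class 60 – <80.
L = 60, CF = 57, f = 9, h = 20.
P75 = 60 + ((66 − 57)/9)·20 = 60 + 20 = 80.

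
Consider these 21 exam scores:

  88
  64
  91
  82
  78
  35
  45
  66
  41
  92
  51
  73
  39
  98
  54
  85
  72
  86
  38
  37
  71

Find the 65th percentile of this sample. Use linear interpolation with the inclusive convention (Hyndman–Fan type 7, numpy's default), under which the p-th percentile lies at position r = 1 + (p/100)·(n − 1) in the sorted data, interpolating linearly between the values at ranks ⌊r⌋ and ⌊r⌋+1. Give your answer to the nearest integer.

78

Sorted: 35, 37, 38, 39, 41, 45, 51, 54, 64, 66, 71, 72, 73, 78, 82, 85, 86, 88, 91, 92, 98.
n = 21.
r = 1 + (65/100)·(21 − 1) = 1 + 13 = 14.
r is an integer, so P65 is the value at rank 14: 78.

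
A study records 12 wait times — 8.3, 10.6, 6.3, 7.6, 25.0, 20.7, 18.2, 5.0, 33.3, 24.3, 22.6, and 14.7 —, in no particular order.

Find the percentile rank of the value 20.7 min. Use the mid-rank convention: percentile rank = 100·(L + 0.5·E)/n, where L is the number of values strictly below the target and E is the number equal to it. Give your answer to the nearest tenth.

Sorted: 5.0, 6.3, 7.6, 8.3, 10.6, 14.7, 18.2, 20.7, 22.6, 24.3, 25.0, 33.3.
Count below 20.7: L = 7; count equal: E = 1; n = 12.
Percentile rank = 100·(7 + 0.5·1)/12 = 100·7.5/12 = 62.5.

62.5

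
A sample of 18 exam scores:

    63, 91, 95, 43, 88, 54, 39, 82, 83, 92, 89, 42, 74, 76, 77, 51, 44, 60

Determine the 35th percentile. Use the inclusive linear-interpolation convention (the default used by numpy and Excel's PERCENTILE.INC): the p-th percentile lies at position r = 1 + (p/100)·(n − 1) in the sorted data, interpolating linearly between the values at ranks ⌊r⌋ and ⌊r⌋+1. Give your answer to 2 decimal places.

Sorted: 39, 42, 43, 44, 51, 54, 60, 63, 74, 76, 77, 82, 83, 88, 89, 91, 92, 95.
n = 18.
r = 1 + (35/100)·(18 − 1) = 1 + 5.95 = 6.95.
Rank 6 is 54 and rank 7 is 60.
Interpolate: 54 + 0.95·(60 − 54) = 54 + 0.95·6 = 59.7.

59.70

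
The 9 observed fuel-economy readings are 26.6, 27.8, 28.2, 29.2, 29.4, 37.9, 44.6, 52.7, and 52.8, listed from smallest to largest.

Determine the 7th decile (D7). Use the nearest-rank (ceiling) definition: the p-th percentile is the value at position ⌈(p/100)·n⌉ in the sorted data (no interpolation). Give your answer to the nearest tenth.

44.6

n = 9.
Position = ⌈70/100 · 9⌉ = ⌈6.3⌉ = 7.
The value at rank 7 is 44.6.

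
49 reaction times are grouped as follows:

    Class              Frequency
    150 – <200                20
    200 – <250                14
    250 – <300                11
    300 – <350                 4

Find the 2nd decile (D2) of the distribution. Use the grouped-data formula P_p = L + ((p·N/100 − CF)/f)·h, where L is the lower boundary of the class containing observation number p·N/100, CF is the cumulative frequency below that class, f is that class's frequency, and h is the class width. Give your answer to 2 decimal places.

174.50

N = 49; target position k = 20/100 · 49 = 9.8.
Cumulative frequencies: 20, 34, 45, 49.
Observation 9.8 falls in the class 150 – <200.
L = 150, CF = 0, f = 20, h = 50.
P20 = 150 + ((9.8 − 0)/20)·50 = 150 + 24.5 = 174.5.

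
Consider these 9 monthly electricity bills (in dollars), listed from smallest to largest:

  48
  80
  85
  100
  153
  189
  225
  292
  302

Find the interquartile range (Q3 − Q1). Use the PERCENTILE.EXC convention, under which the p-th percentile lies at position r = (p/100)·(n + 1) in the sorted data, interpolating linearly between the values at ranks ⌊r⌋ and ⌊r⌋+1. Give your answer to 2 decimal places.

n = 9.
P25: r = 2.5; ranks 2–3 are 80, 85; interpolating gives 82.5.
P75: r = 7.5; ranks 7–8 are 225, 292; interpolating gives 258.5.
Difference: 258.5 − 82.5 = 176.

176.00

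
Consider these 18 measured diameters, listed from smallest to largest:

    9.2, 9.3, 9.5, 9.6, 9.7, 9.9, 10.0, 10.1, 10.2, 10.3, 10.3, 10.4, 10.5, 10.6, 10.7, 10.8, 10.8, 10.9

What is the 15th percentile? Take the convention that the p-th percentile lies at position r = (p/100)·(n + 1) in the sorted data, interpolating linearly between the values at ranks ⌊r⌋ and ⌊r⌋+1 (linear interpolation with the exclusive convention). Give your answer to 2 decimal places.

9.47

n = 18.
r = (15/100)·(18 + 1) = 2.85.
Rank 2 is 9.3 and rank 3 is 9.5.
Interpolate: 9.3 + 0.85·(9.5 − 9.3) = 9.3 + 0.85·0.2 = 9.47.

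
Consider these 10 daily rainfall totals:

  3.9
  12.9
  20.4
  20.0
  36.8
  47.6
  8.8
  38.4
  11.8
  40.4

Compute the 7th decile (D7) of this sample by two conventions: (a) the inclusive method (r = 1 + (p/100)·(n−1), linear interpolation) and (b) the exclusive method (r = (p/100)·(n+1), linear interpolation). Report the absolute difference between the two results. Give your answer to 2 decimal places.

0.64

Sorted: 3.9, 8.8, 11.8, 12.9, 20.0, 20.4, 36.8, 38.4, 40.4, 47.6.
n = 10.
(a) r = 7.3; between ranks 7 (36.8) and 8 (38.4): 37.28.
(b) r = 7.7; between ranks 7 (36.8) and 8 (38.4): 37.92.
|37.28 − 37.92| = 0.64.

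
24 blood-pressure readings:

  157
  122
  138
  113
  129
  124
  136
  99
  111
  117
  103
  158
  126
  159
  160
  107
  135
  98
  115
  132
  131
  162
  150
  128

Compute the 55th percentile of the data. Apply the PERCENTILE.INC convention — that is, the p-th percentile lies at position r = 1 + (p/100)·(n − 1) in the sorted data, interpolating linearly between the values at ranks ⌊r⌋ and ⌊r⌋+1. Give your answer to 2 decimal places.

130.30

Sorted: 98, 99, 103, 107, 111, 113, 115, 117, 122, 124, 126, 128, 129, 131, 132, 135, 136, 138, 150, 157, 158, 159, 160, 162.
n = 24.
r = 1 + (55/100)·(24 − 1) = 1 + 12.65 = 13.65.
Rank 13 is 129 and rank 14 is 131.
Interpolate: 129 + 0.65·(131 − 129) = 129 + 0.65·2 = 130.3.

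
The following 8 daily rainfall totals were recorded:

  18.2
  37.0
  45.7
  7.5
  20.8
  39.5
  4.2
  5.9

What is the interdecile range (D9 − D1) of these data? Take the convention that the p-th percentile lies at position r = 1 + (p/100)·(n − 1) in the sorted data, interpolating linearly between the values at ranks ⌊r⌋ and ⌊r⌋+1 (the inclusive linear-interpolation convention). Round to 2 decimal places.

Sorted: 4.2, 5.9, 7.5, 18.2, 20.8, 37.0, 39.5, 45.7.
n = 8.
P10: r = 1.7; ranks 1–2 are 4.2, 5.9; interpolating gives 5.39.
P90: r = 7.3; ranks 7–8 are 39.5, 45.7; interpolating gives 41.36.
Difference: 41.36 − 5.39 = 35.97.

35.97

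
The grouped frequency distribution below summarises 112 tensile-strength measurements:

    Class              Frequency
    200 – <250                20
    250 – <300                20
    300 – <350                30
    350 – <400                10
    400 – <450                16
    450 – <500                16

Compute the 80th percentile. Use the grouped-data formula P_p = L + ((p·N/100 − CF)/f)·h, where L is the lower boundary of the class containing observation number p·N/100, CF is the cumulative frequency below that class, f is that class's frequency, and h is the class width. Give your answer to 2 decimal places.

430.00

N = 112; target position k = 80/100 · 112 = 89.6.
Cumulative frequencies: 20, 40, 70, 80, 96, 112.
Observation 89.6 falls in the class 400 – <450.
L = 400, CF = 80, f = 16, h = 50.
P80 = 400 + ((89.6 − 80)/16)·50 = 400 + 30 = 430.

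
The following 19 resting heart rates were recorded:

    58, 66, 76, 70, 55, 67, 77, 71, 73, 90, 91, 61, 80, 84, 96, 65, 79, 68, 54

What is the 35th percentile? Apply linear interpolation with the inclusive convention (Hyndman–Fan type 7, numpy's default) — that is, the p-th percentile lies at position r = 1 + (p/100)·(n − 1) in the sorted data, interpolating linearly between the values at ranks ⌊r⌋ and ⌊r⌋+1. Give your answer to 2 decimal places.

67.30

Sorted: 54, 55, 58, 61, 65, 66, 67, 68, 70, 71, 73, 76, 77, 79, 80, 84, 90, 91, 96.
n = 19.
r = 1 + (35/100)·(19 − 1) = 1 + 6.3 = 7.3.
Rank 7 is 67 and rank 8 is 68.
Interpolate: 67 + 0.3·(68 − 67) = 67 + 0.3·1 = 67.3.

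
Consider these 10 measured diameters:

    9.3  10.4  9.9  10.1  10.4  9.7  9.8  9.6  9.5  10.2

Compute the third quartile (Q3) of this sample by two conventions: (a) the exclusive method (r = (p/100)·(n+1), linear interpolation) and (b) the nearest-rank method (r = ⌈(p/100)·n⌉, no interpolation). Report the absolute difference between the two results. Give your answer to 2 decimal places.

0.05

Sorted: 9.3, 9.5, 9.6, 9.7, 9.8, 9.9, 10.1, 10.2, 10.4, 10.4.
n = 10.
(a) r = 8.25; between ranks 8 (10.2) and 9 (10.4): 10.25.
(b) the nearest-rank method: rank 8 → 10.2.
|10.25 − 10.2| = 0.05.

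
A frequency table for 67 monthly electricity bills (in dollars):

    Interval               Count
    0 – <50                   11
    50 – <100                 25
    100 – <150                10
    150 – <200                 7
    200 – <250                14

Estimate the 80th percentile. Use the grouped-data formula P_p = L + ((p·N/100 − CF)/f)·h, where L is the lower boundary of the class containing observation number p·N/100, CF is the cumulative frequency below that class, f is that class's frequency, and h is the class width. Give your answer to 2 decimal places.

202.14

N = 67; target position k = 80/100 · 67 = 53.6.
Cumulative frequencies: 11, 36, 46, 53, 67.
Observation 53.6 falls in the class 200 – <250.
L = 200, CF = 53, f = 14, h = 50.
P80 = 200 + ((53.6 − 53)/14)·50 = 200 + 2.14286 = 202.143.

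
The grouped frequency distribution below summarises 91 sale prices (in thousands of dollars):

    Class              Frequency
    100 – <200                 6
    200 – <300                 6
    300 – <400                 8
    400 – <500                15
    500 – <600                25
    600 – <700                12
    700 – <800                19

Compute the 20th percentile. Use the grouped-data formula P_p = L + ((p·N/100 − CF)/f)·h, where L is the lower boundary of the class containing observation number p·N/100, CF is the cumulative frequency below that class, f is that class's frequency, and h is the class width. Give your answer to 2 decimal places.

N = 91; target position k = 20/100 · 91 = 18.2.
Cumulative frequencies: 6, 12, 20, 35, 60, 72, 91.
Observation 18.2 falls in the class 300 – <400.
L = 300, CF = 12, f = 8, h = 100.
P20 = 300 + ((18.2 − 12)/8)·100 = 300 + 77.5 = 377.5.

377.50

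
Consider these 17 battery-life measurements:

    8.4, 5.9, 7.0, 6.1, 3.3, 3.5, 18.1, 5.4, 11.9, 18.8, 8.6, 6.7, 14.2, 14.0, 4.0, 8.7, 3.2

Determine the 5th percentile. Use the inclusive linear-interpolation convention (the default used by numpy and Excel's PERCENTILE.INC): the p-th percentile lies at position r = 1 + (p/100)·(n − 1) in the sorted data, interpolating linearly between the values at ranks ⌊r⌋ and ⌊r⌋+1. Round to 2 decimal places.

3.28

Sorted: 3.2, 3.3, 3.5, 4.0, 5.4, 5.9, 6.1, 6.7, 7.0, 8.4, 8.6, 8.7, 11.9, 14.0, 14.2, 18.1, 18.8.
n = 17.
r = 1 + (5/100)·(17 − 1) = 1 + 0.8 = 1.8.
Rank 1 is 3.2 and rank 2 is 3.3.
Interpolate: 3.2 + 0.8·(3.3 − 3.2) = 3.2 + 0.8·0.1 = 3.28.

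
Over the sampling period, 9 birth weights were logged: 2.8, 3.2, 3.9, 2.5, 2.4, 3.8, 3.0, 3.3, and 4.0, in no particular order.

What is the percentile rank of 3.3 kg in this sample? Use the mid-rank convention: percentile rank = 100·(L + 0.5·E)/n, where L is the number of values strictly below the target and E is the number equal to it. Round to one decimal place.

Sorted: 2.4, 2.5, 2.8, 3.0, 3.2, 3.3, 3.8, 3.9, 4.0.
Count below 3.3: L = 5; count equal: E = 1; n = 9.
Percentile rank = 100·(5 + 0.5·1)/9 = 100·5.5/9 = 61.11.

61.1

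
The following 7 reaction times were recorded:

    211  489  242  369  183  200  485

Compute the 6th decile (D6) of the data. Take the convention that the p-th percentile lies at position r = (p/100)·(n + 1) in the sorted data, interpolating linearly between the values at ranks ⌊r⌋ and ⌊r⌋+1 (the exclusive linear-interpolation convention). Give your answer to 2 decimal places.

343.60

Sorted: 183, 200, 211, 242, 369, 485, 489.
n = 7.
r = (60/100)·(7 + 1) = 4.8.
Rank 4 is 242 and rank 5 is 369.
Interpolate: 242 + 0.8·(369 − 242) = 242 + 0.8·127 = 343.6.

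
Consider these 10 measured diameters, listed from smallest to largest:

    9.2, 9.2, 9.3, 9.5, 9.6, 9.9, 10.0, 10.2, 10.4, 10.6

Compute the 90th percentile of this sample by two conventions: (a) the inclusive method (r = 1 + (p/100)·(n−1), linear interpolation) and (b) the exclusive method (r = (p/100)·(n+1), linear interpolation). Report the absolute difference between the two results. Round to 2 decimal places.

0.16

n = 10.
(a) r = 9.1; between ranks 9 (10.4) and 10 (10.6): 10.42.
(b) r = 9.9; between ranks 9 (10.4) and 10 (10.6): 10.58.
|10.42 − 10.58| = 0.16.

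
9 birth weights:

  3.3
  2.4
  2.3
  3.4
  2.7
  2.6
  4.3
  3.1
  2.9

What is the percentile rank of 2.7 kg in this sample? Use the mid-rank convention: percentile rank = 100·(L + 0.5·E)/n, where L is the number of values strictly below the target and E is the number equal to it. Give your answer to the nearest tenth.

38.9

Sorted: 2.3, 2.4, 2.6, 2.7, 2.9, 3.1, 3.3, 3.4, 4.3.
Count below 2.7: L = 3; count equal: E = 1; n = 9.
Percentile rank = 100·(3 + 0.5·1)/9 = 100·3.5/9 = 38.89.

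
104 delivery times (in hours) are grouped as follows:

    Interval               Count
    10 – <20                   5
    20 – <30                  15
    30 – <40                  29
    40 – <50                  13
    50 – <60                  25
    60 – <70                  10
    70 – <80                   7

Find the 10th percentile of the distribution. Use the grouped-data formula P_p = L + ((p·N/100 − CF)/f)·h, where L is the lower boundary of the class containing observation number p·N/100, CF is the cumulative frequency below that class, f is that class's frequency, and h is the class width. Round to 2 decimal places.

N = 104; target position k = 10/100 · 104 = 10.4.
Cumulative frequencies: 5, 20, 49, 62, 87, 97, 104.
Observation 10.4 falls in the class 20 – <30.
L = 20, CF = 5, f = 15, h = 10.
P10 = 20 + ((10.4 − 5)/15)·10 = 20 + 3.6 = 23.6.

23.60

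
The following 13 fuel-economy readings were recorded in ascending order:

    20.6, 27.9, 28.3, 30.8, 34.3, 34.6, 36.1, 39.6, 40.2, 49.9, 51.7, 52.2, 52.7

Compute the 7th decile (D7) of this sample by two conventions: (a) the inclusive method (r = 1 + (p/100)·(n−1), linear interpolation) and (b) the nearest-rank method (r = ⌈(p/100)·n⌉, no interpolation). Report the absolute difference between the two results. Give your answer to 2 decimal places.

5.82

n = 13.
(a) r = 9.4; between ranks 9 (40.2) and 10 (49.9): 44.08.
(b) the nearest-rank method: rank 10 → 49.9.
|44.08 − 49.9| = 5.82.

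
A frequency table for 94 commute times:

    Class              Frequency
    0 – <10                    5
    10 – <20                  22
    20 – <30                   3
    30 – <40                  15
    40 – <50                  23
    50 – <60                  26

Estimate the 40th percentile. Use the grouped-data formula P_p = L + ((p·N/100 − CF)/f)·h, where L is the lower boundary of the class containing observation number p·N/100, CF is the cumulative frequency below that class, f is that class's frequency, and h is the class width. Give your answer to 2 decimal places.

N = 94; target position k = 40/100 · 94 = 37.6.
Cumulative frequencies: 5, 27, 30, 45, 68, 94.
Observation 37.6 falls in the class 30 – <40.
L = 30, CF = 30, f = 15, h = 10.
P40 = 30 + ((37.6 − 30)/15)·10 = 30 + 5.06667 = 35.0667.

35.07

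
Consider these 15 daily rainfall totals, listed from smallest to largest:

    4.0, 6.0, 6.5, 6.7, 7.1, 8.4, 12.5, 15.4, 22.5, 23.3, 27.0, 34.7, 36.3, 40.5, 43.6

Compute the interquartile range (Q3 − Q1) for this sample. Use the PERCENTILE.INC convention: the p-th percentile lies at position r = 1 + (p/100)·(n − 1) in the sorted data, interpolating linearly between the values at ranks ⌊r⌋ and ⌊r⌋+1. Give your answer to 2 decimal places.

n = 15.
P25: r = 4.5; ranks 4–5 are 6.7, 7.1; interpolating gives 6.9.
P75: r = 11.5; ranks 11–12 are 27.0, 34.7; interpolating gives 30.85.
Difference: 30.85 − 6.9 = 23.95.

23.95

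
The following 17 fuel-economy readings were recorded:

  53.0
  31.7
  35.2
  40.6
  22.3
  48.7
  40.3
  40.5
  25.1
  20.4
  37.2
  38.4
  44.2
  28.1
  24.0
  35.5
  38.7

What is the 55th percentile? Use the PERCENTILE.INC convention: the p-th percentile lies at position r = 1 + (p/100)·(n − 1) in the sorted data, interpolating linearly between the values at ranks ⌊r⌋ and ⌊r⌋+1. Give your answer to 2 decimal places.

38.16

Sorted: 20.4, 22.3, 24.0, 25.1, 28.1, 31.7, 35.2, 35.5, 37.2, 38.4, 38.7, 40.3, 40.5, 40.6, 44.2, 48.7, 53.0.
n = 17.
r = 1 + (55/100)·(17 − 1) = 1 + 8.8 = 9.8.
Rank 9 is 37.2 and rank 10 is 38.4.
Interpolate: 37.2 + 0.8·(38.4 − 37.2) = 37.2 + 0.8·1.2 = 38.16.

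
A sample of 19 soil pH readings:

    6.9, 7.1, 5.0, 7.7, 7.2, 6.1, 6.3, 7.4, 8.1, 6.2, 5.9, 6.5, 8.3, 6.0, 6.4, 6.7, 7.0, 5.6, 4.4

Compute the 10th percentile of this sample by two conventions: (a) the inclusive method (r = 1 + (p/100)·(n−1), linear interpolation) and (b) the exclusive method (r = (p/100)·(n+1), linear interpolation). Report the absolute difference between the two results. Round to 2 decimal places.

0.48

Sorted: 4.4, 5.0, 5.6, 5.9, 6.0, 6.1, 6.2, 6.3, 6.4, 6.5, 6.7, 6.9, 7.0, 7.1, 7.2, 7.4, 7.7, 8.1, 8.3.
n = 19.
(a) r = 2.8; between ranks 2 (5.0) and 3 (5.6): 5.48.
(b) r = 2 → value at rank 2 = 5.
|5.48 − 5| = 0.48.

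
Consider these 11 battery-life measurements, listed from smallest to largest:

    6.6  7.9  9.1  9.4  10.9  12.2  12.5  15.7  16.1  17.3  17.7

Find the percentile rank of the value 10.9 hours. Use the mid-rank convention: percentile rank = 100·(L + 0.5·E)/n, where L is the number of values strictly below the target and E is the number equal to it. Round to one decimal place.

40.9

Count below 10.9: L = 4; count equal: E = 1; n = 11.
Percentile rank = 100·(4 + 0.5·1)/11 = 100·4.5/11 = 40.91.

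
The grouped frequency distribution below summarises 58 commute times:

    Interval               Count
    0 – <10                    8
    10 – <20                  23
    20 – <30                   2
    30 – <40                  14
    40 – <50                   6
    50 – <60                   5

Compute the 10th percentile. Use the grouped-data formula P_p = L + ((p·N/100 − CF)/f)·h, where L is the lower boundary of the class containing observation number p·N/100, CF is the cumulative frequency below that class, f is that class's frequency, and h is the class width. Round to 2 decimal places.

N = 58; target position k = 10/100 · 58 = 5.8.
Cumulative frequencies: 8, 31, 33, 47, 53, 58.
Observation 5.8 falls in the class 0 – <10.
L = 0, CF = 0, f = 8, h = 10.
P10 = 0 + ((5.8 − 0)/8)·10 = 0 + 7.25 = 7.25.

7.25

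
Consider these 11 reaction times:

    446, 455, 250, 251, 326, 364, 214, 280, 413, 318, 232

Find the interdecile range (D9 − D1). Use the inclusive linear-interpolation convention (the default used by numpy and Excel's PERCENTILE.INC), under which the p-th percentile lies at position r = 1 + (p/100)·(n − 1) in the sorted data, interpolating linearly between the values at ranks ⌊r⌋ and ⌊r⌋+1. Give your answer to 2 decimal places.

214.00

Sorted: 214, 232, 250, 251, 280, 318, 326, 364, 413, 446, 455.
n = 11.
P10: r = 2 (integer) → 232.
P90: r = 10 (integer) → 446.
Difference: 446 − 232 = 214.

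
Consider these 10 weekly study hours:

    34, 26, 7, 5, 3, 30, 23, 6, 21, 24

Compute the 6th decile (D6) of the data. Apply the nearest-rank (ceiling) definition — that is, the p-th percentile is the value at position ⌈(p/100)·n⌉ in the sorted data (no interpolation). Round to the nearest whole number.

23

Sorted: 3, 5, 6, 7, 21, 23, 24, 26, 30, 34.
n = 10.
Position = ⌈60/100 · 10⌉ = ⌈6⌉ = 6.
The value at rank 6 is 23.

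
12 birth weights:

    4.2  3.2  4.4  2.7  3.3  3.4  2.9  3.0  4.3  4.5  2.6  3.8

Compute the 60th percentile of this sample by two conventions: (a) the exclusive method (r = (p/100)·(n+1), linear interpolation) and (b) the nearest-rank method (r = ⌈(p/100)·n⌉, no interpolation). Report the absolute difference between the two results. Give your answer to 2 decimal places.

Sorted: 2.6, 2.7, 2.9, 3.0, 3.2, 3.3, 3.4, 3.8, 4.2, 4.3, 4.4, 4.5.
n = 12.
(a) r = 7.8; between ranks 7 (3.4) and 8 (3.8): 3.72.
(b) the nearest-rank method: rank 8 → 3.8.
|3.72 − 3.8| = 0.08.

0.08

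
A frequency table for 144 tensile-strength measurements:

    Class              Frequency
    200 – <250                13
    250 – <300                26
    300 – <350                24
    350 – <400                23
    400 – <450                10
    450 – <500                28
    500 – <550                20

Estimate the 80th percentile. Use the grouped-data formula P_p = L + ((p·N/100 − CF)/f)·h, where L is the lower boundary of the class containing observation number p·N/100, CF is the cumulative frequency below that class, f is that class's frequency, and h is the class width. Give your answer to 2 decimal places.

484.29

N = 144; target position k = 80/100 · 144 = 115.2.
Cumulative frequencies: 13, 39, 63, 86, 96, 124, 144.
Observation 115.2 falls in the class 450 – <500.
L = 450, CF = 96, f = 28, h = 50.
P80 = 450 + ((115.2 − 96)/28)·50 = 450 + 34.2857 = 484.286.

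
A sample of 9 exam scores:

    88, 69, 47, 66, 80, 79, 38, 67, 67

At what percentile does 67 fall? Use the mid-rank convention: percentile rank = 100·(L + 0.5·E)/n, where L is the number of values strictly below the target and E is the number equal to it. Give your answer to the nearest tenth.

Sorted: 38, 47, 66, 67, 67, 69, 79, 80, 88.
Count below 67: L = 3; count equal: E = 2; n = 9.
Percentile rank = 100·(3 + 0.5·2)/9 = 100·4/9 = 44.44.

44.4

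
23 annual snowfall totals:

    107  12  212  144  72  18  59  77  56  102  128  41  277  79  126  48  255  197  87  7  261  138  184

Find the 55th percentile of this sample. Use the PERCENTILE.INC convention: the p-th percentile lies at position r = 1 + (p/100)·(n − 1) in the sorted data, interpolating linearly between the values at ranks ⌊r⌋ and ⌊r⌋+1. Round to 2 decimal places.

Sorted: 7, 12, 18, 41, 48, 56, 59, 72, 77, 79, 87, 102, 107, 126, 128, 138, 144, 184, 197, 212, 255, 261, 277.
n = 23.
r = 1 + (55/100)·(23 − 1) = 1 + 12.1 = 13.1.
Rank 13 is 107 and rank 14 is 126.
Interpolate: 107 + 0.1·(126 − 107) = 107 + 0.1·19 = 108.9.

108.90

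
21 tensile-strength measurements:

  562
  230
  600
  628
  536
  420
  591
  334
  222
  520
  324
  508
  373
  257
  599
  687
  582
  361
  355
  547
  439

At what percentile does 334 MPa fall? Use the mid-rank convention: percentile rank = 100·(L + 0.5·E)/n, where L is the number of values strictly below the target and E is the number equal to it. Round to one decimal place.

21.4

Sorted: 222, 230, 257, 324, 334, 355, 361, 373, 420, 439, 508, 520, 536, 547, 562, 582, 591, 599, 600, 628, 687.
Count below 334: L = 4; count equal: E = 1; n = 21.
Percentile rank = 100·(4 + 0.5·1)/21 = 100·4.5/21 = 21.43.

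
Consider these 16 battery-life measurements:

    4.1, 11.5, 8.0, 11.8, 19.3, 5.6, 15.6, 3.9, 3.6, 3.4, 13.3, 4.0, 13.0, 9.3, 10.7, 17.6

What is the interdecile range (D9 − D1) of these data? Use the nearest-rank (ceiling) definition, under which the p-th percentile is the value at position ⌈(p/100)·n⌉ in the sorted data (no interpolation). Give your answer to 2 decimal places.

14.00

Sorted: 3.4, 3.6, 3.9, 4.0, 4.1, 5.6, 8.0, 9.3, 10.7, 11.5, 11.8, 13.0, 13.3, 15.6, 17.6, 19.3.
n = 16.
P10: rank ⌈10/100·16⌉ = 2 → 3.6.
P90: rank ⌈90/100·16⌉ = 15 → 17.6.
Difference: 17.6 − 3.6 = 14.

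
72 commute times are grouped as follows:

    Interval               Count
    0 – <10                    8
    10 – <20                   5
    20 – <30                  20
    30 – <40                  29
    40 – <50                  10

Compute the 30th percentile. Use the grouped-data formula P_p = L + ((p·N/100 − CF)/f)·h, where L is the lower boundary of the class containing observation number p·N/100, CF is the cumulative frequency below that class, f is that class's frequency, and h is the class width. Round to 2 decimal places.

N = 72; target position k = 30/100 · 72 = 21.6.
Cumulative frequencies: 8, 13, 33, 62, 72.
Observation 21.6 falls in the class 20 – <30.
L = 20, CF = 13, f = 20, h = 10.
P30 = 20 + ((21.6 − 13)/20)·10 = 20 + 4.3 = 24.3.

24.30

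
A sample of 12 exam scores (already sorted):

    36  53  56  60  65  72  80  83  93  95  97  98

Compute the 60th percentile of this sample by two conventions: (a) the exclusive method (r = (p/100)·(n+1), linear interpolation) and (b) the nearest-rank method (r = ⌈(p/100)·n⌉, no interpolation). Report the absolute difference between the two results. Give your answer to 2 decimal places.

n = 12.
(a) r = 7.8; between ranks 7 (80) and 8 (83): 82.4.
(b) the nearest-rank method: rank 8 → 83.
|82.4 − 83| = 0.6.

0.60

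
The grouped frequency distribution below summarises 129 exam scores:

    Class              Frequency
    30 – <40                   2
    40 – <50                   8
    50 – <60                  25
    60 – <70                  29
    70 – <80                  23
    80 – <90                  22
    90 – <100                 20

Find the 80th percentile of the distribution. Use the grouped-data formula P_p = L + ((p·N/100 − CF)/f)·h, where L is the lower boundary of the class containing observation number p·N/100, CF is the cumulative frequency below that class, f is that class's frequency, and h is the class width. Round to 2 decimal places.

87.36

N = 129; target position k = 80/100 · 129 = 103.2.
Cumulative frequencies: 2, 10, 35, 64, 87, 109, 129.
Observation 103.2 falls in the class 80 – <90.
L = 80, CF = 87, f = 22, h = 10.
P80 = 80 + ((103.2 − 87)/22)·10 = 80 + 7.36364 = 87.3636.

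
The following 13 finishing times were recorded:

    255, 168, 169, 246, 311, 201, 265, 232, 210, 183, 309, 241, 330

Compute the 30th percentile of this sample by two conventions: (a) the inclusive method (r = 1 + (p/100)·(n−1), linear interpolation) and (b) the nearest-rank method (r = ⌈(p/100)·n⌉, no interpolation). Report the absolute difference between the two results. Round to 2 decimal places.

5.40

Sorted: 168, 169, 183, 201, 210, 232, 241, 246, 255, 265, 309, 311, 330.
n = 13.
(a) r = 4.6; between ranks 4 (201) and 5 (210): 206.4.
(b) the nearest-rank method: rank 4 → 201.
|206.4 − 201| = 5.4.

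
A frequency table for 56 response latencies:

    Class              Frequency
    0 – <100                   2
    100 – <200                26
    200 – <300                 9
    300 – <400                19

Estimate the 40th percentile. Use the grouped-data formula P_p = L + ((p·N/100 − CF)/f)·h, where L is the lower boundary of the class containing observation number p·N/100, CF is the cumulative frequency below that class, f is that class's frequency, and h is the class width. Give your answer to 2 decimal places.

178.46

N = 56; target position k = 40/100 · 56 = 22.4.
Cumulative frequencies: 2, 28, 37, 56.
Observation 22.4 falls in the class 100 – <200.
L = 100, CF = 2, f = 26, h = 100.
P40 = 100 + ((22.4 − 2)/26)·100 = 100 + 78.4615 = 178.462.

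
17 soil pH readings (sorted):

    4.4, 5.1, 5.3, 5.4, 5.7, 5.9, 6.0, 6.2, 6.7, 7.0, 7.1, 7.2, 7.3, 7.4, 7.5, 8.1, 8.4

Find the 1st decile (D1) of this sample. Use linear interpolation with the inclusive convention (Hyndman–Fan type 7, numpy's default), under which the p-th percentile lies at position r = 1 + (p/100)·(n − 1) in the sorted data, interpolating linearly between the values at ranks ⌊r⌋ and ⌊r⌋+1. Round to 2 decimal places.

5.22

n = 17.
r = 1 + (10/100)·(17 − 1) = 1 + 1.6 = 2.6.
Rank 2 is 5.1 and rank 3 is 5.3.
Interpolate: 5.1 + 0.6·(5.3 − 5.1) = 5.1 + 0.6·0.2 = 5.22.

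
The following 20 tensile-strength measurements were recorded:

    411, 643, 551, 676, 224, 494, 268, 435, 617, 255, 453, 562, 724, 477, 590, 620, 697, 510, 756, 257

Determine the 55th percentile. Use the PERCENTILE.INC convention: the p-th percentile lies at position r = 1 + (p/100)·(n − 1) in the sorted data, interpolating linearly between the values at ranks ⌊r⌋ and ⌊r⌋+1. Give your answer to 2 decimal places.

555.95

Sorted: 224, 255, 257, 268, 411, 435, 453, 477, 494, 510, 551, 562, 590, 617, 620, 643, 676, 697, 724, 756.
n = 20.
r = 1 + (55/100)·(20 − 1) = 1 + 10.45 = 11.45.
Rank 11 is 551 and rank 12 is 562.
Interpolate: 551 + 0.45·(562 − 551) = 551 + 0.45·11 = 555.95.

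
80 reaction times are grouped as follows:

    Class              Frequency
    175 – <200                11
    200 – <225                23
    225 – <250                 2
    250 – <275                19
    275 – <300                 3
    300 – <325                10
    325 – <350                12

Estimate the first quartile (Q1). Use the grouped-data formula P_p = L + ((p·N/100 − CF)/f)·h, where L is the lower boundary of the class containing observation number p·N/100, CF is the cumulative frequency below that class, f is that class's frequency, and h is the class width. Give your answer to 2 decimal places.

N = 80; target position k = 25/100 · 80 = 20.
Cumulative frequencies: 11, 34, 36, 55, 58, 68, 80.
Observation 20 falls in the class 200 – <225.
L = 200, CF = 11, f = 23, h = 25.
P25 = 200 + ((20 − 11)/23)·25 = 200 + 9.78261 = 209.783.

209.78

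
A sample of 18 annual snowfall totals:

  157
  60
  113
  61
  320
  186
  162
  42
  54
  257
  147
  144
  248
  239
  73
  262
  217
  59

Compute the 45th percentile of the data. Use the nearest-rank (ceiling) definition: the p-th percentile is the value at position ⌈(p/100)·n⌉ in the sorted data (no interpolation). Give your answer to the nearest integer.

147

Sorted: 42, 54, 59, 60, 61, 73, 113, 144, 147, 157, 162, 186, 217, 239, 248, 257, 262, 320.
n = 18.
Position = ⌈45/100 · 18⌉ = ⌈8.1⌉ = 9.
The value at rank 9 is 147.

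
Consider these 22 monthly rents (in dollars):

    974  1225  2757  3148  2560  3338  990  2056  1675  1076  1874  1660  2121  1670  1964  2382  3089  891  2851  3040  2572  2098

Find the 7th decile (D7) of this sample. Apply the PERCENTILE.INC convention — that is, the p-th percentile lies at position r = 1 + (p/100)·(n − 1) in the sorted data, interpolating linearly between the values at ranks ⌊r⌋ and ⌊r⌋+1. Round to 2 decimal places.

2568.40

Sorted: 891, 974, 990, 1076, 1225, 1660, 1670, 1675, 1874, 1964, 2056, 2098, 2121, 2382, 2560, 2572, 2757, 2851, 3040, 3089, 3148, 3338.
n = 22.
r = 1 + (70/100)·(22 − 1) = 1 + 14.7 = 15.7.
Rank 15 is 2560 and rank 16 is 2572.
Interpolate: 2560 + 0.7·(2572 − 2560) = 2560 + 0.7·12 = 2568.4.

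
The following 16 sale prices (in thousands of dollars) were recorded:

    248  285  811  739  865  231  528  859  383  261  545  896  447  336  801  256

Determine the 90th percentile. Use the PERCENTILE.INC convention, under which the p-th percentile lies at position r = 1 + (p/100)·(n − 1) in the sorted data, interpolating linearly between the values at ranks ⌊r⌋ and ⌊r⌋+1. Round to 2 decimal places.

862.00

Sorted: 231, 248, 256, 261, 285, 336, 383, 447, 528, 545, 739, 801, 811, 859, 865, 896.
n = 16.
r = 1 + (90/100)·(16 − 1) = 1 + 13.5 = 14.5.
Rank 14 is 859 and rank 15 is 865.
Interpolate: 859 + 0.5·(865 − 859) = 859 + 0.5·6 = 862.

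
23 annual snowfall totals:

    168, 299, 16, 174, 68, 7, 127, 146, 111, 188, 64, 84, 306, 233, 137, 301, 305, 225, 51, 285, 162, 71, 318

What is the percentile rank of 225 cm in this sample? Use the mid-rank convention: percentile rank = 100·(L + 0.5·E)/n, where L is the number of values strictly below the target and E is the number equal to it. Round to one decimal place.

Sorted: 7, 16, 51, 64, 68, 71, 84, 111, 127, 137, 146, 162, 168, 174, 188, 225, 233, 285, 299, 301, 305, 306, 318.
Count below 225: L = 15; count equal: E = 1; n = 23.
Percentile rank = 100·(15 + 0.5·1)/23 = 100·15.5/23 = 67.39.

67.4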